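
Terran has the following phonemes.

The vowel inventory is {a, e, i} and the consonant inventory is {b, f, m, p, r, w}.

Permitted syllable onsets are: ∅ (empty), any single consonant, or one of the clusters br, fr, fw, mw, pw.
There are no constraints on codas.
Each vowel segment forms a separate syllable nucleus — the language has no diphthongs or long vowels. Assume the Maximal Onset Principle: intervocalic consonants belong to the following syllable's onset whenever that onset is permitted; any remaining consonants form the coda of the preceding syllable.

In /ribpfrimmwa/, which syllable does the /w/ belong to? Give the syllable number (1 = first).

Vowels present: i, i, a; each is a nucleus, giving 3 syllables.
/i…i/ gap (V1→V2): /bpfr/ splits as /bp/ + /fr/ (/fr/ is the longest suffix that is a licit onset).
/i…a/ gap (V2→V3): /mmw/; trying suffixes from longest down, /mw/ is the first permitted one, so coda /m/ | onset /mw/.
Syllabification: ribp.frim.mwa.
The /w/ is in the onset of syllable 3 (/mwa/).

3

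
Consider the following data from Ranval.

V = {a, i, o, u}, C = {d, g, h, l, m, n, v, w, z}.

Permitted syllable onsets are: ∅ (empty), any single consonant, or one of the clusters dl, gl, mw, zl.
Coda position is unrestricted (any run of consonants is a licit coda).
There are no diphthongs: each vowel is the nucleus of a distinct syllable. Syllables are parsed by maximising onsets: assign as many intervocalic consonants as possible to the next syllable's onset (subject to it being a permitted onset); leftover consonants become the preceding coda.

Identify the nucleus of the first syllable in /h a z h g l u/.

a

The vowels are a, u — 2 nuclei, so 2 syllables.
The first nucleus (vowel 1 from the left) is /a/.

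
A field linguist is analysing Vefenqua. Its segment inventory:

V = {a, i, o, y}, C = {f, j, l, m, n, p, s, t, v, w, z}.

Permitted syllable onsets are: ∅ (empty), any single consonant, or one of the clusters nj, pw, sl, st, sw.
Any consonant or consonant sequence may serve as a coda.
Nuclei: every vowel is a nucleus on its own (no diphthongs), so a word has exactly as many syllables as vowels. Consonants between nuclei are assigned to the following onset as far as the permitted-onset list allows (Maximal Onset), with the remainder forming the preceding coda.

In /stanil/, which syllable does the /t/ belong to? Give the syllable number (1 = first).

The vowels are a, i — 2 nuclei, so 2 syllables.
V1 /a/ – V2 /i/: /n/ is a single consonant, so it becomes the next onset.
Putting it together: sta.nil.
The /t/ is in the onset of syllable 1 (/sta/).

1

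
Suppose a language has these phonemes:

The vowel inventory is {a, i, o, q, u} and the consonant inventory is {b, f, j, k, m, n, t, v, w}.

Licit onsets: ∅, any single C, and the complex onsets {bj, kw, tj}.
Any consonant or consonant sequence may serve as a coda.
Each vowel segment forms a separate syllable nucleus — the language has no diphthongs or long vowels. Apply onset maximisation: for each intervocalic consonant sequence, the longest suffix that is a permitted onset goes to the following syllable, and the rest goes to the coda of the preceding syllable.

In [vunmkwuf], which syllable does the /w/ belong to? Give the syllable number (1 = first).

2

Vowels present: u, u; each is a nucleus, giving 2 syllables.
σ1/σ2 boundary: /nmkw/; trying suffixes from longest down, /kw/ is the first permitted one, so coda /nm/ | onset /kw/.
Putting it together: vunm.kwuf.
The /w/ is in the onset of syllable 2 (/kwuf/).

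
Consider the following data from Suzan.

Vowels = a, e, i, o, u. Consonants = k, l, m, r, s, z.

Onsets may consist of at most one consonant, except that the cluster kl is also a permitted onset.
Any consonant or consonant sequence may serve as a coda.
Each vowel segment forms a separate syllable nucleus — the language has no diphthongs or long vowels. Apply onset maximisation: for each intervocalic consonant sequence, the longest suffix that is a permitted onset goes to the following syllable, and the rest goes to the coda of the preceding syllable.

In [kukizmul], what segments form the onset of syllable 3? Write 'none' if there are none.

Nuclei (vowels): u, i, u → 3 syllables.
V1 /u/ – V2 /i/: /k/ → onset of the next syllable (single consonants are always licit onsets).
V2 /i/ – V3 /u/: /zm/; trying suffixes from longest down, /m/ is the first permitted one, so coda /z/ | onset /m/.
Syllabification: ku.kiz.mul.
Syllable 3 is /mul/: onset /m/, nucleus /u/, coda /l/.

m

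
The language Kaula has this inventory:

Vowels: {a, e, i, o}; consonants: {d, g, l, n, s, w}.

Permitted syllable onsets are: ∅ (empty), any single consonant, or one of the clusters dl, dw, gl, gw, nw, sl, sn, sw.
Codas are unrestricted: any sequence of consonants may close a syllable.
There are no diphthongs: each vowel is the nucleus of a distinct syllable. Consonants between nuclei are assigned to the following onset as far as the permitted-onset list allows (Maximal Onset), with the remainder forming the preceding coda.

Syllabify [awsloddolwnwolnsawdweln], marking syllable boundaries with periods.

aw.slod.dolw.nwoln.saw.dweln

Nuclei (vowels): a, o, o, o, a, e → 6 syllables.
Between /a/ (V1) and /o/ (V2): /wsl/; trying suffixes from longest down, /sl/ is the first permitted one, so coda /w/ | onset /sl/.
Between /o/ (V2) and /o/ (V3): /dd/ — longest licit onset from the right is /d/, leaving /d/ as coda.
Between /o/ (V3) and /o/ (V4): /lwnw/ splits as /lw/ + /nw/ (/nw/ is the longest suffix that is a licit onset).
Between /o/ (V4) and /a/ (V5): /lns/ splits as /ln/ + /s/ (/s/ is the longest suffix that is a licit onset).
Between /a/ (V5) and /e/ (V6): /wdw/ splits as /w/ + /dw/ (/dw/ is the longest suffix that is a licit onset).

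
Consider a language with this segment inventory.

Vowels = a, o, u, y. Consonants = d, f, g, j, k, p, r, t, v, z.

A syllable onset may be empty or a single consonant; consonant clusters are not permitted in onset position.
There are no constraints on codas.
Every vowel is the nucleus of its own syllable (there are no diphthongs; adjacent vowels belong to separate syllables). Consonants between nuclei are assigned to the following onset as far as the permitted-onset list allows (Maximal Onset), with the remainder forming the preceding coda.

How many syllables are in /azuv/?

2

Nuclei (vowels): a, u → 2 syllables.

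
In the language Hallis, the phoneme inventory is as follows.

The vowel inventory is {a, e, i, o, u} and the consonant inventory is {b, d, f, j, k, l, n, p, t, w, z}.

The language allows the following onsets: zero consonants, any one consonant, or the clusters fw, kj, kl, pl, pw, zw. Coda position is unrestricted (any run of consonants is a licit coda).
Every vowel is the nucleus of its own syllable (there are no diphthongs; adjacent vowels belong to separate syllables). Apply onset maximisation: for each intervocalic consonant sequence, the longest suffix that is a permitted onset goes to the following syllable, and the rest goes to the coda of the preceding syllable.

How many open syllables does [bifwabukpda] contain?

3

The vowels are i, a, u, a — 4 nuclei, so 4 syllables.
V1 /i/ – V2 /a/: /fw/ — entire cluster is a permitted onset → onset /fw/, coda ∅.
V2 /a/ – V3 /u/: just /b/ — single C goes to the following onset.
V3 /u/ – V4 /a/: /kpd/ — longest licit onset from the right is /d/, leaving /kp/ as coda.
So the parse is bi.fwa.bukp.da.
Classifying each syllable: /bi/ (open), /fwa/ (open), /bukp/ (closed), /da/ (open).
Open syllables: 3.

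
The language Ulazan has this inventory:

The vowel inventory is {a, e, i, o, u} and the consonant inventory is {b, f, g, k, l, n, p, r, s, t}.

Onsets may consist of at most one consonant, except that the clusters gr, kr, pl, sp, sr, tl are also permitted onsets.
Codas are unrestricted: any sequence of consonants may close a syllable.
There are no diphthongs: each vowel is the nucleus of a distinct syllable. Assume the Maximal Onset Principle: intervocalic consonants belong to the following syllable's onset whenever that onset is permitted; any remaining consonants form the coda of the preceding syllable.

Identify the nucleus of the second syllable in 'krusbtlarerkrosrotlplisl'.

Nuclei (vowels): u, a, e, o, o, i → 6 syllables.
The second nucleus (vowel 2 from the left) is /a/.

a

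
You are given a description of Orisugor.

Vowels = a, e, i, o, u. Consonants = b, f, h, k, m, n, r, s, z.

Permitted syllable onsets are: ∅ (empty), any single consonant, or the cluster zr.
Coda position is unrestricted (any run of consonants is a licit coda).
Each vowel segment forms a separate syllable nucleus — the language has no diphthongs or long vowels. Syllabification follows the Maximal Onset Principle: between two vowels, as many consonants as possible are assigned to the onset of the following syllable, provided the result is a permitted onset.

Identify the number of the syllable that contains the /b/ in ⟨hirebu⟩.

Vowels present: i, e, u; each is a nucleus, giving 3 syllables.
σ1/σ2 boundary: just /r/ — single C goes to the following onset.
σ2/σ3 boundary: /b/ is a single consonant, so it becomes the next onset.
Syllabification: hi.re.bu.
The /b/ is in the onset of syllable 3 (/bu/).

3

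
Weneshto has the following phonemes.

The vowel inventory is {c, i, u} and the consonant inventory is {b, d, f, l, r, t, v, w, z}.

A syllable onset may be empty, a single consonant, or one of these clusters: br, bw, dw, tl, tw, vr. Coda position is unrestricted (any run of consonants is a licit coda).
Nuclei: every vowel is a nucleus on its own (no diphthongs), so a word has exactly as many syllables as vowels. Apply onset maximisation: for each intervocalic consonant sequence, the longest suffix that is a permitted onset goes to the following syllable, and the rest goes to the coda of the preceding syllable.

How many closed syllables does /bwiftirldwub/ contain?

3

Nuclei (vowels): i, i, u → 3 syllables.
V1 /i/ – V2 /i/: /ft/; trying suffixes from longest down, /t/ is the first permitted one, so coda /f/ | onset /t/.
V2 /i/ – V3 /u/: /rldw/ — longest licit onset from the right is /dw/, leaving /rl/ as coda.
Result: bwif.tirl.dwub.
Classifying each syllable: /bwif/ (closed), /tirl/ (closed), /dwub/ (closed).
Closed syllables: 3.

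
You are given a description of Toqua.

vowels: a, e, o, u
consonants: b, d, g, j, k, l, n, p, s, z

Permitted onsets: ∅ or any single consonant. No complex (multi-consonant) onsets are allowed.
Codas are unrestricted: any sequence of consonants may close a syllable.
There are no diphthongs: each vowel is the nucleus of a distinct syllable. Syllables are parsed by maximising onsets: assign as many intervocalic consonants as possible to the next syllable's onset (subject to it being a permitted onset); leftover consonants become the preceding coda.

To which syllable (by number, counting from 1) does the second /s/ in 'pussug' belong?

Nuclei (vowels): u, u → 2 syllables.
/u…u/ gap (V1→V2): /ss/ splits as /s/ + /s/ (/s/ is the longest suffix that is a licit onset).
Syllabification: pus.sug.
The second /s/ is in the onset of syllable 2 (/sug/).

2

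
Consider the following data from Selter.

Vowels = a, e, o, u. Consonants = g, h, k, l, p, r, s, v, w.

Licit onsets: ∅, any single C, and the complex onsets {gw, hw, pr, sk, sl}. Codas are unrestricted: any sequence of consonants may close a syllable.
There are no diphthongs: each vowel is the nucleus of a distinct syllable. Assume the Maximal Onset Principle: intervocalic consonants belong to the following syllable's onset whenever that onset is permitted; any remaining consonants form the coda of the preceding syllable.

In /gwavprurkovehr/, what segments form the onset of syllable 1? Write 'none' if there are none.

The vowels are a, u, o, e — 4 nuclei, so 4 syllables.
Between /a/ (V1) and /u/ (V2): /vpr/ splits as /v/ + /pr/ (/pr/ is the longest suffix that is a licit onset).
Between /u/ (V2) and /o/ (V3): cluster /rk/ — the longest permitted-onset suffix is /k/; onset = /k/, preceding coda = /r/.
Between /o/ (V3) and /e/ (V4): just /v/ — single C goes to the following onset.
Syllabification: gwav.prur.ko.vehr.
Syllable 1 is /gwav/: onset /gw/, nucleus /a/, coda /v/.

gw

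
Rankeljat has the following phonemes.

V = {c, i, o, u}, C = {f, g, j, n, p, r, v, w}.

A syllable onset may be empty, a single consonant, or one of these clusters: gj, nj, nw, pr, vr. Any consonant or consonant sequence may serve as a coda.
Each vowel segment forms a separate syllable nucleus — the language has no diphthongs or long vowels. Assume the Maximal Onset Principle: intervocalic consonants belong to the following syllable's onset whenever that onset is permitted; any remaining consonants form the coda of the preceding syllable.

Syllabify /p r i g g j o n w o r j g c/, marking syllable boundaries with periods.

prig.gjo.nworj.gc

The vowels are i, o, o, c — 4 nuclei, so 4 syllables.
Between /i/ (V1) and /o/ (V2): cluster /ggj/ — the longest permitted-onset suffix is /gj/; onset = /gj/, preceding coda = /g/.
Between /o/ (V2) and /o/ (V3): cluster /nw/ — /nw/ is itself a permitted onset, so the whole cluster goes right; preceding coda = ∅.
Between /o/ (V3) and /c/ (V4): /rjg/ — longest licit onset from the right is /g/, leaving /rj/ as coda.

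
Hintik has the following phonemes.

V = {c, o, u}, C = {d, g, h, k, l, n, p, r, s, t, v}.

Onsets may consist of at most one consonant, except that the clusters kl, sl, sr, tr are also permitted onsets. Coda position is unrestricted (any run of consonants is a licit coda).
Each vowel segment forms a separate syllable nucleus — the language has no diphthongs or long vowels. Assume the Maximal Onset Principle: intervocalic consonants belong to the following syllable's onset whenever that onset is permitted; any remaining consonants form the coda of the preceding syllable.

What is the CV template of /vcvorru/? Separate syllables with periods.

CV.CVC.CV

Vowels present: c, o, u; each is a nucleus, giving 3 syllables.
Between /c/ (V1) and /o/ (V2): /v/ → onset of the next syllable (single consonants are always licit onsets).
Between /o/ (V2) and /u/ (V3): /rr/ splits as /r/ + /r/ (/r/ is the longest suffix that is a licit onset).
Syllabification: vc.vor.ru.
Mapping each syllable to C/V: /vc/ → CV, /vor/ → CVC, /ru/ → CV.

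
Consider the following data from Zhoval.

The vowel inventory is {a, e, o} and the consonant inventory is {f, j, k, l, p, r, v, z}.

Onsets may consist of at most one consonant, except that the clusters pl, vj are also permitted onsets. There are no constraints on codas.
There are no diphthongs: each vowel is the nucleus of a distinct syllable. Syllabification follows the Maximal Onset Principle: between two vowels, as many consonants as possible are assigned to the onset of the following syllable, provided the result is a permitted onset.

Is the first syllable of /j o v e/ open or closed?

open

Vowels present: o, e; each is a nucleus, giving 2 syllables.
V1 /o/ – V2 /e/: /v/ is a single consonant, so it becomes the next onset.
Putting it together: jo.ve.
Syllable 1 is /jo/; it ends in its nucleus with no coda, so it is open.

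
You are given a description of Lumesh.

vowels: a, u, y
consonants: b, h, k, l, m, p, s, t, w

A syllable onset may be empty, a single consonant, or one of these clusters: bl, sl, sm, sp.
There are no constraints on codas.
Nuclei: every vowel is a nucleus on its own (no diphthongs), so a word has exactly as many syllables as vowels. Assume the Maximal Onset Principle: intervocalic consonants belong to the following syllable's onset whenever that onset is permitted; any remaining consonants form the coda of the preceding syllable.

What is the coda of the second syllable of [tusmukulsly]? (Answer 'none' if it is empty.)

none

Vowels present: u, u, u, y; each is a nucleus, giving 4 syllables.
σ1/σ2 boundary: /sm/ is a licit onset in full, so it all attaches to the next syllable.
σ2/σ3 boundary: /k/ → onset of the next syllable (single consonants are always licit onsets).
σ3/σ4 boundary: cluster /lsl/ — the longest permitted-onset suffix is /sl/; onset = /sl/, preceding coda = /l/.
So the parse is tu.smu.kul.sly.
Syllable 2 is /smu/: onset /sm/, nucleus /u/, coda ∅.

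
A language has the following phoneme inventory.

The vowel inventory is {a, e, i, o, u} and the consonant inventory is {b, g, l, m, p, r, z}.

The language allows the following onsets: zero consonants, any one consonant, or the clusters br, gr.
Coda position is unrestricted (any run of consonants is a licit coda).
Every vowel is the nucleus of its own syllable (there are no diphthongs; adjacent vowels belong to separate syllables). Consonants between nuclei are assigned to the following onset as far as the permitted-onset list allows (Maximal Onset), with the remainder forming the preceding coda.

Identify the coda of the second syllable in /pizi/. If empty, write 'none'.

none

The vowels are i, i — 2 nuclei, so 2 syllables.
/i…i/ gap (V1→V2): /z/ is a single consonant, so it becomes the next onset.
Syllabification: pi.zi.
Syllable 2 is /zi/: onset /z/, nucleus /i/, coda ∅.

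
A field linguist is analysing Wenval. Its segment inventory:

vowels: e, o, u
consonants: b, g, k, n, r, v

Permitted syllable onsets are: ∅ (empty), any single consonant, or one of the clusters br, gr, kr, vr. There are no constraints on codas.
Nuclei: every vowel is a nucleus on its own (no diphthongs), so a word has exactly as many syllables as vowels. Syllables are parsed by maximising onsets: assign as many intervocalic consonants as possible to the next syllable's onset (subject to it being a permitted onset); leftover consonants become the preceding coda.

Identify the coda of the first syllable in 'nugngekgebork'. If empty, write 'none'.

gn

Nuclei (vowels): u, e, e, o → 4 syllables.
σ1/σ2 boundary: cluster /gng/ — the longest permitted-onset suffix is /g/; onset = /g/, preceding coda = /gn/.
σ2/σ3 boundary: /kg/; trying suffixes from longest down, /g/ is the first permitted one, so coda /k/ | onset /g/.
σ3/σ4 boundary: just /b/ — single C goes to the following onset.
So the parse is nugn.gek.ge.bork.
Syllable 1 is /nugn/: onset /n/, nucleus /u/, coda /gn/.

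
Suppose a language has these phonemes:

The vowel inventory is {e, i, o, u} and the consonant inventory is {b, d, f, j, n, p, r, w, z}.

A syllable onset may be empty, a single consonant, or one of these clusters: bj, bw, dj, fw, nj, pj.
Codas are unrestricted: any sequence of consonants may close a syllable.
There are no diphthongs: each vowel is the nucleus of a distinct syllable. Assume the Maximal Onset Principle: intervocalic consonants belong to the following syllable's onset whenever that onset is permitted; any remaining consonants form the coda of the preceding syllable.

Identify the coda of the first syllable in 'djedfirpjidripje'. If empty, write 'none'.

d

Nuclei (vowels): e, i, i, i, e → 5 syllables.
/e…i/ gap (V1→V2): /df/ splits as /d/ + /f/ (/f/ is the longest suffix that is a licit onset).
/i…i/ gap (V2→V3): cluster /rpj/ — the longest permitted-onset suffix is /pj/; onset = /pj/, preceding coda = /r/.
/i…i/ gap (V3→V4): /dr/; trying suffixes from longest down, /r/ is the first permitted one, so coda /d/ | onset /r/.
/i…e/ gap (V4→V5): /pj/ is a licit onset in full, so it all attaches to the next syllable.
Result: djed.fir.pjid.ri.pje.
Syllable 1 is /djed/: onset /dj/, nucleus /e/, coda /d/.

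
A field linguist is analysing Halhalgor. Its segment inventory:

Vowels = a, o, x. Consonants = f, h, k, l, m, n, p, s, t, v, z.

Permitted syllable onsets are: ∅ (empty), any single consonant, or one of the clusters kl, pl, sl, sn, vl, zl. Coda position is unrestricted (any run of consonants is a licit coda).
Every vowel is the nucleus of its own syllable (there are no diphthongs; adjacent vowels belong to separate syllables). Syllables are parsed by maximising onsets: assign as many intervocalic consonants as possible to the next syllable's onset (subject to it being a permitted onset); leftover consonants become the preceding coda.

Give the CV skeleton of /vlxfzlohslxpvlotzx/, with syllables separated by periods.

The vowels are x, o, x, o, x — 5 nuclei, so 5 syllables.
σ1/σ2 boundary: /fzl/; trying suffixes from longest down, /zl/ is the first permitted one, so coda /f/ | onset /zl/.
σ2/σ3 boundary: cluster /hsl/ — the longest permitted-onset suffix is /sl/; onset = /sl/, preceding coda = /h/.
σ3/σ4 boundary: /pvl/; trying suffixes from longest down, /vl/ is the first permitted one, so coda /p/ | onset /vl/.
σ4/σ5 boundary: /tz/; trying suffixes from longest down, /z/ is the first permitted one, so coda /t/ | onset /z/.
Syllabification: vlxf.zloh.slxp.vlot.zx.
Mapping each syllable to C/V: /vlxf/ → CCVC, /zloh/ → CCVC, /slxp/ → CCVC, /vlot/ → CCVC, /zx/ → CV.

CCVC.CCVC.CCVC.CCVC.CV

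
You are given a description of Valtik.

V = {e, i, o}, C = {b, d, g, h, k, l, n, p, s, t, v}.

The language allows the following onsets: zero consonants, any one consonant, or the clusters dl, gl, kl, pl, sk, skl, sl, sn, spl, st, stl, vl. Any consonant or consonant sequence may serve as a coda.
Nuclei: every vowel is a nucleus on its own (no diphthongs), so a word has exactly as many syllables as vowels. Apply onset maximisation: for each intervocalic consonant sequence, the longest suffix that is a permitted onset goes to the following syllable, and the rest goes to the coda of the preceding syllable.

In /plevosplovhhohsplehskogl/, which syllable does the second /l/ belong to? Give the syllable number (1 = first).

3

Nuclei (vowels): e, o, o, o, e, o → 6 syllables.
Between /e/ (V1) and /o/ (V2): /v/ is a single consonant, so it becomes the next onset.
Between /o/ (V2) and /o/ (V3): /spl/ — entire cluster is a permitted onset → onset /spl/, coda ∅.
Between /o/ (V3) and /o/ (V4): cluster /vhh/ — the longest permitted-onset suffix is /h/; onset = /h/, preceding coda = /vh/.
Between /o/ (V4) and /e/ (V5): /hspl/ splits as /h/ + /spl/ (/spl/ is the longest suffix that is a licit onset).
Between /e/ (V5) and /o/ (V6): cluster /hsk/ — the longest permitted-onset suffix is /sk/; onset = /sk/, preceding coda = /h/.
Result: ple.vo.splovh.hoh.spleh.skogl.
The second /l/ is in the onset of syllable 3 (/splovh/).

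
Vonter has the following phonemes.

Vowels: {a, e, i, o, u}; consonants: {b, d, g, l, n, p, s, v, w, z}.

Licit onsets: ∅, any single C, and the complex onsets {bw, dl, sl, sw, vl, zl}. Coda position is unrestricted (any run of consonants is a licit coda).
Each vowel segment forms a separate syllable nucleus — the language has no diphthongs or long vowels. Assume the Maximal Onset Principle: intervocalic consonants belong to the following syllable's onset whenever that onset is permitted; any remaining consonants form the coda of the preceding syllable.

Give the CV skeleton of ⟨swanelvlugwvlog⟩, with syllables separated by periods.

Nuclei (vowels): a, e, u, o → 4 syllables.
/a…e/ gap (V1→V2): just /n/ — single C goes to the following onset.
/e…u/ gap (V2→V3): /lvl/ — longest licit onset from the right is /vl/, leaving /l/ as coda.
/u…o/ gap (V3→V4): /gwvl/ — longest licit onset from the right is /vl/, leaving /gw/ as coda.
Syllabification: swa.nel.vlugw.vlog.
Mapping each syllable to C/V: /swa/ → CCV, /nel/ → CVC, /vlugw/ → CCVCC, /vlog/ → CCVC.

CCV.CVC.CCVCC.CCVC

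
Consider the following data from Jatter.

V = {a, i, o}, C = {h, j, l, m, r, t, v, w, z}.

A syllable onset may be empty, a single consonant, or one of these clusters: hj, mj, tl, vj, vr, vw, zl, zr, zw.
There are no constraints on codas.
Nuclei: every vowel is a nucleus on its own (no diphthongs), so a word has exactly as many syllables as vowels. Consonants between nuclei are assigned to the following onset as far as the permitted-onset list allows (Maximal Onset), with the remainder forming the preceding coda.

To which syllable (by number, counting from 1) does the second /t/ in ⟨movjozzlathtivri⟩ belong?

The vowels are o, o, a, i, i — 5 nuclei, so 5 syllables.
σ1/σ2 boundary: cluster /vj/ — /vj/ is itself a permitted onset, so the whole cluster goes right; preceding coda = ∅.
σ2/σ3 boundary: /zzl/; trying suffixes from longest down, /zl/ is the first permitted one, so coda /z/ | onset /zl/.
σ3/σ4 boundary: cluster /tht/ — the longest permitted-onset suffix is /t/; onset = /t/, preceding coda = /th/.
σ4/σ5 boundary: cluster /vr/ — /vr/ is itself a permitted onset, so the whole cluster goes right; preceding coda = ∅.
Syllabification: mo.vjoz.zlath.ti.vri.
The second /t/ is in the onset of syllable 4 (/ti/).

4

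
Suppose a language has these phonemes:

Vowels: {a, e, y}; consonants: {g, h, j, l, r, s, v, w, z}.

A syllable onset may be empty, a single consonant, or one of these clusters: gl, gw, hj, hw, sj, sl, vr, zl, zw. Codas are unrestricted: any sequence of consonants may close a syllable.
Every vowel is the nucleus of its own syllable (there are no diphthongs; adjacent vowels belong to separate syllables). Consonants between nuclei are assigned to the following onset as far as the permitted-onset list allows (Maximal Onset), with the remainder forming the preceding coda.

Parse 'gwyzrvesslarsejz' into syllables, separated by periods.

gwyzr.ves.slar.sejz

The vowels are y, e, a, e — 4 nuclei, so 4 syllables.
σ1/σ2 boundary: /zrv/ — longest licit onset from the right is /v/, leaving /zr/ as coda.
σ2/σ3 boundary: /ssl/; trying suffixes from longest down, /sl/ is the first permitted one, so coda /s/ | onset /sl/.
σ3/σ4 boundary: cluster /rs/ — the longest permitted-onset suffix is /s/; onset = /s/, preceding coda = /r/.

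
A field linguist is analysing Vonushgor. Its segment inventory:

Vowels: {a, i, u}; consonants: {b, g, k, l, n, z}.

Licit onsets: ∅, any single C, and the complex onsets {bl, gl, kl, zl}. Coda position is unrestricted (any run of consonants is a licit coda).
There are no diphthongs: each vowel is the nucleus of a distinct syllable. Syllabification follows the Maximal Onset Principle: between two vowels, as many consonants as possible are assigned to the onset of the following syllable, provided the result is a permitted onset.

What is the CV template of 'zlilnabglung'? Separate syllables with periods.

CCVC.CVC.CCVCC

Vowels present: i, a, u; each is a nucleus, giving 3 syllables.
/i…a/ gap (V1→V2): cluster /ln/ — the longest permitted-onset suffix is /n/; onset = /n/, preceding coda = /l/.
/a…u/ gap (V2→V3): /bgl/ splits as /b/ + /gl/ (/gl/ is the longest suffix that is a licit onset).
Putting it together: zlil.nab.glung.
Mapping each syllable to C/V: /zlil/ → CCVC, /nab/ → CVC, /glung/ → CCVCC.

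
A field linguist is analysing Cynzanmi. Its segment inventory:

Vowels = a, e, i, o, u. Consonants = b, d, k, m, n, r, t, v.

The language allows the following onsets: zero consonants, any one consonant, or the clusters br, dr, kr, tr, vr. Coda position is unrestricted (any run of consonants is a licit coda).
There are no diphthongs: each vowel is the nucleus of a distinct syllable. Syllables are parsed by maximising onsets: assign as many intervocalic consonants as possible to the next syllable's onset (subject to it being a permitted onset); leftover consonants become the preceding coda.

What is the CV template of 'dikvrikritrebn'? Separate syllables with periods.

CVC.CCV.CCV.CCVCC

Nuclei (vowels): i, i, i, e → 4 syllables.
Between /i/ (V1) and /i/ (V2): /kvr/ splits as /k/ + /vr/ (/vr/ is the longest suffix that is a licit onset).
Between /i/ (V2) and /i/ (V3): /kr/ is a licit onset in full, so it all attaches to the next syllable.
Between /i/ (V3) and /e/ (V4): /tr/ — entire cluster is a permitted onset → onset /tr/, coda ∅.
So the parse is dik.vri.kri.trebn.
Mapping each syllable to C/V: /dik/ → CVC, /vri/ → CCV, /kri/ → CCV, /trebn/ → CCVCC.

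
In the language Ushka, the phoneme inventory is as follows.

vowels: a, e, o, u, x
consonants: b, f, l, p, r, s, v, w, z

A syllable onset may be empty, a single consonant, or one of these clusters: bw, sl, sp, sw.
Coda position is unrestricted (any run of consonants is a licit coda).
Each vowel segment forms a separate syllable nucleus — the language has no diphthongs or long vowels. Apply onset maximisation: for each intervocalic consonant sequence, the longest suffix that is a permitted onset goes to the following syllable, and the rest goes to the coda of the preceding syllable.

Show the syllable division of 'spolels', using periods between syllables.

Vowels present: o, e; each is a nucleus, giving 2 syllables.
V1 /o/ – V2 /e/: /l/ is a single consonant, so it becomes the next onset.

spo.lels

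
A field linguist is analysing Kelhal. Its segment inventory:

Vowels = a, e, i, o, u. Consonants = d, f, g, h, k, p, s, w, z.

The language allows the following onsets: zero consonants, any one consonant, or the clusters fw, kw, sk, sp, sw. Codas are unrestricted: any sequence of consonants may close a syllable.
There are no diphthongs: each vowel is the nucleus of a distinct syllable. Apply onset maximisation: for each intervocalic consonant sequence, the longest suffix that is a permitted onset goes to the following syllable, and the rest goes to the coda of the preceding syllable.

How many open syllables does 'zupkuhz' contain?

The vowels are u, u — 2 nuclei, so 2 syllables.
σ1/σ2 boundary: /pk/ splits as /p/ + /k/ (/k/ is the longest suffix that is a licit onset).
Putting it together: zup.kuhz.
Classifying each syllable: /zup/ (closed), /kuhz/ (closed).
Open syllables: 0.

0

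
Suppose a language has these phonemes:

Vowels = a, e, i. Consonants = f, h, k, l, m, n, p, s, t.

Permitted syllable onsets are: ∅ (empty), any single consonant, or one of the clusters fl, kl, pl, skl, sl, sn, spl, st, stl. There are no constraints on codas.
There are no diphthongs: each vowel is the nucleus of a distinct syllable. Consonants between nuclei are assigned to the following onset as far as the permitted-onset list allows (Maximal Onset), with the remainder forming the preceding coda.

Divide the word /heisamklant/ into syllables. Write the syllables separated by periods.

The vowels are e, i, a, a — 4 nuclei, so 4 syllables.
/e…i/ gap (V1→V2): nothing intervenes; syllable break is V.V.
/i…a/ gap (V2→V3): /s/ → onset of the next syllable (single consonants are always licit onsets).
/a…a/ gap (V3→V4): /mkl/ splits as /m/ + /kl/ (/kl/ is the longest suffix that is a licit onset).

he.i.sam.klant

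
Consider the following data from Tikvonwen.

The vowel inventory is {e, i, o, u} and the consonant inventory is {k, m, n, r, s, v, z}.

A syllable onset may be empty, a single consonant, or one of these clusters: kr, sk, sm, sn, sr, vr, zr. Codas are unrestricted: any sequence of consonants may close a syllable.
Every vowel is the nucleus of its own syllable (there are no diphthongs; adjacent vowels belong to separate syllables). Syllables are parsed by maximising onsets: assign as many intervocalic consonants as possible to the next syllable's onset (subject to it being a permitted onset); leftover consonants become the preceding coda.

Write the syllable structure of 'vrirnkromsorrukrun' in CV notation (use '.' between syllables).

CCVCC.CCVC.CVC.CV.CCVC

The vowels are i, o, o, u, u — 5 nuclei, so 5 syllables.
Between /i/ (V1) and /o/ (V2): /rnkr/ splits as /rn/ + /kr/ (/kr/ is the longest suffix that is a licit onset).
Between /o/ (V2) and /o/ (V3): /ms/; trying suffixes from longest down, /s/ is the first permitted one, so coda /m/ | onset /s/.
Between /o/ (V3) and /u/ (V4): cluster /rr/ — the longest permitted-onset suffix is /r/; onset = /r/, preceding coda = /r/.
Between /u/ (V4) and /u/ (V5): /kr/ — entire cluster is a permitted onset → onset /kr/, coda ∅.
Putting it together: vrirn.krom.sor.ru.krun.
Mapping each syllable to C/V: /vrirn/ → CCVCC, /krom/ → CCVC, /sor/ → CVC, /ru/ → CV, /krun/ → CCVC.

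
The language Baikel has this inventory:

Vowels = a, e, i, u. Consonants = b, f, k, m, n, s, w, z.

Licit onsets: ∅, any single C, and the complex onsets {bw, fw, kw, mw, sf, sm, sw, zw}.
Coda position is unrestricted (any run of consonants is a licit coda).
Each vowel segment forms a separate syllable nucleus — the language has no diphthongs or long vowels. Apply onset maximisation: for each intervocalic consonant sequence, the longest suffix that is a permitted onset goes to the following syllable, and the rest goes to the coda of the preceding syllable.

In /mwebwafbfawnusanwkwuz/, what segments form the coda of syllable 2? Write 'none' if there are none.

The vowels are e, a, a, u, a, u — 6 nuclei, so 6 syllables.
Between /e/ (V1) and /a/ (V2): cluster /bw/ — /bw/ is itself a permitted onset, so the whole cluster goes right; preceding coda = ∅.
Between /a/ (V2) and /a/ (V3): /fbf/ splits as /fb/ + /f/ (/f/ is the longest suffix that is a licit onset).
Between /a/ (V3) and /u/ (V4): /wn/ splits as /w/ + /n/ (/n/ is the longest suffix that is a licit onset).
Between /u/ (V4) and /a/ (V5): just /s/ — single C goes to the following onset.
Between /a/ (V5) and /u/ (V6): /nwkw/ — longest licit onset from the right is /kw/, leaving /nw/ as coda.
Putting it together: mwe.bwafb.faw.nu.sanw.kwuz.
Syllable 2 is /bwafb/: onset /bw/, nucleus /a/, coda /fb/.

fb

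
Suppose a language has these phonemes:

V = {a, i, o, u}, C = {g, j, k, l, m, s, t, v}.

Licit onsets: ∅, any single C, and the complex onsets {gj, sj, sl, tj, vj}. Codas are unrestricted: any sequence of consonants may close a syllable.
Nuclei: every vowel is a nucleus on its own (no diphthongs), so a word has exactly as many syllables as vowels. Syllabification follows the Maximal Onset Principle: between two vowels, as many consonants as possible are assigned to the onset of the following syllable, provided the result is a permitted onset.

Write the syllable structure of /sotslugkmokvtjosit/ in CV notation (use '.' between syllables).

The vowels are o, u, o, o, i — 5 nuclei, so 5 syllables.
σ1/σ2 boundary: /tsl/ splits as /t/ + /sl/ (/sl/ is the longest suffix that is a licit onset).
σ2/σ3 boundary: /gkm/ — longest licit onset from the right is /m/, leaving /gk/ as coda.
σ3/σ4 boundary: /kvtj/ — longest licit onset from the right is /tj/, leaving /kv/ as coda.
σ4/σ5 boundary: /s/ is a single consonant, so it becomes the next onset.
Putting it together: sot.slugk.mokv.tjo.sit.
Mapping each syllable to C/V: /sot/ → CVC, /slugk/ → CCVCC, /mokv/ → CVCC, /tjo/ → CCV, /sit/ → CVC.

CVC.CCVCC.CVCC.CCV.CVC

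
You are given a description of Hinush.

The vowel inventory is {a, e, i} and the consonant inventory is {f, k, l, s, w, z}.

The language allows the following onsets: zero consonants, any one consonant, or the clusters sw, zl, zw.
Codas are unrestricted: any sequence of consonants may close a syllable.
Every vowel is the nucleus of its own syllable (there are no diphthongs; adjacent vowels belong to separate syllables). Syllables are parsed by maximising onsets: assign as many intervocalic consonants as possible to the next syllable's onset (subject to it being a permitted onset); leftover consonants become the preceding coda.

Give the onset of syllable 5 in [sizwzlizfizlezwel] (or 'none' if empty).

Vowels present: i, i, i, e, e; each is a nucleus, giving 5 syllables.
/i…i/ gap (V1→V2): /zwzl/ splits as /zw/ + /zl/ (/zl/ is the longest suffix that is a licit onset).
/i…i/ gap (V2→V3): cluster /zf/ — the longest permitted-onset suffix is /f/; onset = /f/, preceding coda = /z/.
/i…e/ gap (V3→V4): /zl/ is a licit onset in full, so it all attaches to the next syllable.
/e…e/ gap (V4→V5): /zw/ — entire cluster is a permitted onset → onset /zw/, coda ∅.
Putting it together: sizw.zliz.fi.zle.zwel.
Syllable 5 is /zwel/: onset /zw/, nucleus /e/, coda /l/.

zw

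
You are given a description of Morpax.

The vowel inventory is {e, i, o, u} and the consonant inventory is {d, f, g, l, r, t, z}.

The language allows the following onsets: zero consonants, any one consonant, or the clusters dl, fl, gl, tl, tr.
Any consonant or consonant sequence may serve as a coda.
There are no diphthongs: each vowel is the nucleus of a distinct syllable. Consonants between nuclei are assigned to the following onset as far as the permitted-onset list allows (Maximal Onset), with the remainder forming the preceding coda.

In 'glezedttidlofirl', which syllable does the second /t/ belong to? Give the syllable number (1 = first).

The vowels are e, e, i, o, i — 5 nuclei, so 5 syllables.
V1 /e/ – V2 /e/: /z/ is a single consonant, so it becomes the next onset.
V2 /e/ – V3 /i/: /dtt/ — longest licit onset from the right is /t/, leaving /dt/ as coda.
V3 /i/ – V4 /o/: /dl/ — entire cluster is a permitted onset → onset /dl/, coda ∅.
V4 /o/ – V5 /i/: just /f/ — single C goes to the following onset.
Result: gle.zedt.ti.dlo.firl.
The second /t/ is in the onset of syllable 3 (/ti/).

3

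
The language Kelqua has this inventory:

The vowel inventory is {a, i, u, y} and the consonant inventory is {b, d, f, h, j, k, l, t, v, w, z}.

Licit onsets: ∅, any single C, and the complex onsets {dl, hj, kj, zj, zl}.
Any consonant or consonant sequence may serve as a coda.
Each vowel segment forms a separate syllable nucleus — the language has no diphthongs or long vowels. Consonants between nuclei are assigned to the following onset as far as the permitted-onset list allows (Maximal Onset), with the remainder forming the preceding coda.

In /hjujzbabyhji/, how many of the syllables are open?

3

Vowels present: u, a, y, i; each is a nucleus, giving 4 syllables.
σ1/σ2 boundary: /jzb/ — longest licit onset from the right is /b/, leaving /jz/ as coda.
σ2/σ3 boundary: /b/ → onset of the next syllable (single consonants are always licit onsets).
σ3/σ4 boundary: /hj/ is a licit onset in full, so it all attaches to the next syllable.
Result: hjujz.ba.by.hji.
Classifying each syllable: /hjujz/ (closed), /ba/ (open), /by/ (open), /hji/ (open).
Open syllables: 3.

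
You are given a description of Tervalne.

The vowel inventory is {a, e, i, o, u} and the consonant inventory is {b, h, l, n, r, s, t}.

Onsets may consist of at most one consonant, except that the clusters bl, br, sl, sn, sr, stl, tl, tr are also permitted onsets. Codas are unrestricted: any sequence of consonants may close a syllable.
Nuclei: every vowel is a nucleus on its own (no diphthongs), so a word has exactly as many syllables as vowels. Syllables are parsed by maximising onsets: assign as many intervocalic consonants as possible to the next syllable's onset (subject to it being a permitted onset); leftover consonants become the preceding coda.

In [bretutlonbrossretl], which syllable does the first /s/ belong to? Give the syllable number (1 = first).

Nuclei (vowels): e, u, o, o, e → 5 syllables.
Between /e/ (V1) and /u/ (V2): just /t/ — single C goes to the following onset.
Between /u/ (V2) and /o/ (V3): cluster /tl/ — /tl/ is itself a permitted onset, so the whole cluster goes right; preceding coda = ∅.
Between /o/ (V3) and /o/ (V4): /nbr/ splits as /n/ + /br/ (/br/ is the longest suffix that is a licit onset).
Between /o/ (V4) and /e/ (V5): /ssr/ splits as /s/ + /sr/ (/sr/ is the longest suffix that is a licit onset).
Result: bre.tu.tlon.bros.sretl.
The first /s/ is in the coda of syllable 4 (/bros/).

4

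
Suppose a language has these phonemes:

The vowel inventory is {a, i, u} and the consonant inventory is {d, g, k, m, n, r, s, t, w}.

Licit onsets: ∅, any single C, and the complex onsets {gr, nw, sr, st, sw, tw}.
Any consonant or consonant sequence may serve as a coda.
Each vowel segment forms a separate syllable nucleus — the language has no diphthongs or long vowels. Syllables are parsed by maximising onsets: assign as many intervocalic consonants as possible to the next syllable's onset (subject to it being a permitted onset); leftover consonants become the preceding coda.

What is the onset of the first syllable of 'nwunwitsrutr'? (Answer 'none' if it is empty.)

nw

The vowels are u, i, u — 3 nuclei, so 3 syllables.
Between /u/ (V1) and /i/ (V2): cluster /nw/ — /nw/ is itself a permitted onset, so the whole cluster goes right; preceding coda = ∅.
Between /i/ (V2) and /u/ (V3): /tsr/ splits as /t/ + /sr/ (/sr/ is the longest suffix that is a licit onset).
Putting it together: nwu.nwit.srutr.
Syllable 1 is /nwu/: onset /nw/, nucleus /u/, coda ∅.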